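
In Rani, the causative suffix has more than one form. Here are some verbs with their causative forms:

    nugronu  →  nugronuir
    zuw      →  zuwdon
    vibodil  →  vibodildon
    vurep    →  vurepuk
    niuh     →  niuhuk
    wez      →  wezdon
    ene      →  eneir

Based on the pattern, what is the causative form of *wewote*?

Looking at the final sound of each stem: -uk when the stem ends in a voiceless consonant (*vurep*, *niuh*); -don when the stem ends in a voiced consonant (*zuw*, *vibodil*, *wez*); -ir when the stem ends in a vowel (*nugronu*, *ene*).
Since the final sound of *wewote* is /e/ (a vowel), it takes -ir, giving *wewoteir*.

wewoteir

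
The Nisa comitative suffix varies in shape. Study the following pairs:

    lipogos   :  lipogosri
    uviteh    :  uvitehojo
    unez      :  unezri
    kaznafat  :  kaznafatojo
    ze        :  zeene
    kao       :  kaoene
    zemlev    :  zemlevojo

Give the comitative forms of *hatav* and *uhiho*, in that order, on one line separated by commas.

Looking at the final sound of each stem: -ri when the stem ends in a sibilant (*lipogos*, *unez*); -ojo when the stem ends in a non-sibilant consonant (*uviteh*, *kaznafat*, *zemlev*); -ene when the stem ends in a vowel (*ze*, *kao*).
Since the final sound of *hatav* is /v/ (a non-sibilant consonant), it takes -ojo, giving *hatavojo*.
*uhiho* — final sound /o/ (a vowel) → -ene → *uhihoene*.

hatavojo, uhihoene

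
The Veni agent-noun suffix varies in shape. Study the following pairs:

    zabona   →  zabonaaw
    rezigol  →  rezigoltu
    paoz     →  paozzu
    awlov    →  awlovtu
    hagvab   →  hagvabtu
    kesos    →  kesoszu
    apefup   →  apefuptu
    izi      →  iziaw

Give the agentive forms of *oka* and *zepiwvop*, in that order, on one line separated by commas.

The suffix is conditioned by the final sound: -zu when the stem ends in a sibilant (*paoz*, *kesos*); -tu when the stem ends in a non-sibilant consonant (*rezigol*, *awlov*, *hagvab*, *apefup*); -aw when the stem ends in a vowel (*zabona*, *izi*).
Since the final sound of *oka* is /a/ (a vowel), it takes -aw, giving *okaaw*.
*zepiwvop* — final sound /p/ (a non-sibilant consonant) → -tu → *zepiwvoptu*.

okaaw, zepiwvoptu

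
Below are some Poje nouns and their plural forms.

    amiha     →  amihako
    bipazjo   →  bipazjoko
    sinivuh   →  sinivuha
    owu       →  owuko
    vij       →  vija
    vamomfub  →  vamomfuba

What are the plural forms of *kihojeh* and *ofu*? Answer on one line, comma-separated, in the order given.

kihojeha, ofuko

Looking at the final sound of each stem: -a when the stem ends in a consonant (*sinivuh*, *vij*, *vamomfub*); -ko when the stem ends in a vowel (*amiha*, *bipazjo*, *owu*).
The final sound of *kihojeh* is /h/, which is a consonant, so the suffix is -a, giving *kihojeha*.
Since the final sound of *ofu* is /u/ (a vowel), it takes -ko, giving *ofuko*.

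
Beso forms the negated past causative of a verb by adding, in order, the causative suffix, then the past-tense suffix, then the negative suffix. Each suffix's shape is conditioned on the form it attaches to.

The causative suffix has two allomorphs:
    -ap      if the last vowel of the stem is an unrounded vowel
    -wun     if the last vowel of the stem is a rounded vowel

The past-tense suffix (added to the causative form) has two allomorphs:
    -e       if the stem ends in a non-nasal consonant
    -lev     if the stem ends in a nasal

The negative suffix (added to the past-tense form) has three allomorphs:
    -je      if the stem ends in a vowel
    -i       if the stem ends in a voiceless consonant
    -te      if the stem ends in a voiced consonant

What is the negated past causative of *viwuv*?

The last vowel of *viwuv* is /u/, which is a rounded vowel, so the causative suffix is -wun, giving *viwuvwun*.
The causative form *viwuvwun* — final consonant /n/ (a nasal) → -lev → *viwuvwunlev*.
The past-tense form *viwuvwunlev* — final sound /v/ (a voiced consonant) → -te → *viwuvwunlevte*.

viwuvwunlevte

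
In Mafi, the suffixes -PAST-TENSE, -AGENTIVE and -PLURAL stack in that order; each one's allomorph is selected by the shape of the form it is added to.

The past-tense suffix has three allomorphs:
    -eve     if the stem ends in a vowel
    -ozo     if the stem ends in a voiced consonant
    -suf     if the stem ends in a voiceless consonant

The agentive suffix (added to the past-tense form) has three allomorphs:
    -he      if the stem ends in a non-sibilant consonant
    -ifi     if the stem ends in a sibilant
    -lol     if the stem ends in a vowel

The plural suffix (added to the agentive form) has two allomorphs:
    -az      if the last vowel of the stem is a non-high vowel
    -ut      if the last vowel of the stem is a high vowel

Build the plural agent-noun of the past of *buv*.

*buv* — final sound /v/ (a voiced consonant) → -ozo → *buvozo*.
Since the final sound of the past-tense form *buvozo* is /o/ (a vowel), it takes -lol, giving *buvozolol*.
The agentive form *buvozolol* — last vowel /o/ (a non-high vowel) → -az → *buvozololaz*.

buvozololaz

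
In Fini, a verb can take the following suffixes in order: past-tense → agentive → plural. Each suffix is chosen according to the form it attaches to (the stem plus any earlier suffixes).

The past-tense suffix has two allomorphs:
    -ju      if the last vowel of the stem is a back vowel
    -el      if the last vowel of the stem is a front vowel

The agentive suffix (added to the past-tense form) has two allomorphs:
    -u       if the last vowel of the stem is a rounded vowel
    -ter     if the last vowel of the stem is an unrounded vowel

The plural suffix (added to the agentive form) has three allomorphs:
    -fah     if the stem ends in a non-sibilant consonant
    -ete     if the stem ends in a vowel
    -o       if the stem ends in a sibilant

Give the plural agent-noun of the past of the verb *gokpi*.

gokpielterfah

*gokpi* — last vowel /i/ (a front vowel) → -el → *gokpiel*.
The past-tense form *gokpiel* — last vowel /e/ (an unrounded vowel) → -ter → *gokpielter*.
The agentive form *gokpielter*: final sound = /r/, a non-sibilant consonant → -fah → *gokpielterfah*.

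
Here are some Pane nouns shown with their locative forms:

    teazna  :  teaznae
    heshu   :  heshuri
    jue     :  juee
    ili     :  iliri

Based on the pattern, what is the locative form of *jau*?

jauri

The suffix is conditioned by the last vowel: -ri when the last vowel of the stem is a high vowel (*heshu*, *ili*); -e when the last vowel of the stem is a non-high vowel (*teazna*, *jue*).
*jau* — last vowel /u/ (a high vowel) → -ri → *jauri*.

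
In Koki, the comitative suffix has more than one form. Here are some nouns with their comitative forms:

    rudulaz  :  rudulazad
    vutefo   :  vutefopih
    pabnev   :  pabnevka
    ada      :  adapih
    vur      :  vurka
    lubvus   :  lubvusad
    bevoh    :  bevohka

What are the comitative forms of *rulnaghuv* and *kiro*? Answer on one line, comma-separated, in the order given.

rulnaghuvka, kiropih

The alternation tracks the final sound of the stem — -ad when the stem ends in a sibilant (*rudulaz*, *lubvus*); -ka when the stem ends in a non-sibilant consonant (*pabnev*, *vur*, *bevoh*); -pih when the stem ends in a vowel (*vutefo*, *ada*).
The final sound of *rulnaghuv* is /v/, which is a non-sibilant consonant, so the suffix is -ka, giving *rulnaghuvka*.
The final sound of *kiro* is /o/, which is a vowel, so the suffix is -pih, giving *kiropih*.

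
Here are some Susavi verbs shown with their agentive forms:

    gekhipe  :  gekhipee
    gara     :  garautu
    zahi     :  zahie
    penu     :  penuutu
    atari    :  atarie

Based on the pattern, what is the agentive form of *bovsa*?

bovsautu

The alternation tracks the last vowel of the stem — -e when the last vowel of the stem is a front vowel (*gekhipe*, *zahi*, *atari*); -utu when the last vowel of the stem is a back vowel (*gara*, *penu*).
Since the last vowel of *bovsa* is /a/ (a back vowel), it takes -utu, giving *bovsautu*.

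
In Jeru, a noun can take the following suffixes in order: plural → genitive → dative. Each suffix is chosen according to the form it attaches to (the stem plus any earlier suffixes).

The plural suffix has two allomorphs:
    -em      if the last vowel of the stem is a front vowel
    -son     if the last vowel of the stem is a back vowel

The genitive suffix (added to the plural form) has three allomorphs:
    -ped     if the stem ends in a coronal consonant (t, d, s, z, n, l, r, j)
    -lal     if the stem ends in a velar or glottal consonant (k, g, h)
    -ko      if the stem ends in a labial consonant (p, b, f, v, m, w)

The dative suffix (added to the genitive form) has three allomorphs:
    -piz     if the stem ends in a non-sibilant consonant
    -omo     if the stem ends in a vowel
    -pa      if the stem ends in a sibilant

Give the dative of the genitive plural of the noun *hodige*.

hodigeemkoomo

Since the last vowel of *hodige* is /e/ (a front vowel), it takes -em, giving *hodigeem*.
The plural form *hodigeem* — final consonant /m/ (labial) → -ko → *hodigeemko*.
The final sound of the genitive form *hodigeemko* is /o/, which is a vowel, so the dative suffix is -omo, giving *hodigeemkoomo*.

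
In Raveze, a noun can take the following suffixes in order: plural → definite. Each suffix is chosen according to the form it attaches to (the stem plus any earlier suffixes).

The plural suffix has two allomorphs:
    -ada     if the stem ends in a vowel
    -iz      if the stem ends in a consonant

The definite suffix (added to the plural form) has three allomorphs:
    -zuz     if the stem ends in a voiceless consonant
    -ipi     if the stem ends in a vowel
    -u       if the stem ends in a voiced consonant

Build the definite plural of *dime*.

*dime* — final sound /e/ (a vowel) → -ada → *dimeada*.
The plural form *dimeada* — final sound /a/ (a vowel) → -ipi → *dimeadaipi*.

dimeadaipi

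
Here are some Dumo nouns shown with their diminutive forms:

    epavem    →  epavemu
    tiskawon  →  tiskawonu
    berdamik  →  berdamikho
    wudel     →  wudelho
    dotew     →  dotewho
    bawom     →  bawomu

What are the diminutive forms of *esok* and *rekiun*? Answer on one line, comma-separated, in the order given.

esokho, rekiunu

Looking at the final consonant of each stem: -u when the stem ends in a nasal (*epavem*, *tiskawon*, *bawom*); -ho when the stem ends in a non-nasal consonant (*berdamik*, *wudel*, *dotew*).
*esok* — final consonant /k/ (non-nasal) → -ho → *esokho*.
*rekiun* — final consonant /n/ (a nasal) → -u → *rekiunu*.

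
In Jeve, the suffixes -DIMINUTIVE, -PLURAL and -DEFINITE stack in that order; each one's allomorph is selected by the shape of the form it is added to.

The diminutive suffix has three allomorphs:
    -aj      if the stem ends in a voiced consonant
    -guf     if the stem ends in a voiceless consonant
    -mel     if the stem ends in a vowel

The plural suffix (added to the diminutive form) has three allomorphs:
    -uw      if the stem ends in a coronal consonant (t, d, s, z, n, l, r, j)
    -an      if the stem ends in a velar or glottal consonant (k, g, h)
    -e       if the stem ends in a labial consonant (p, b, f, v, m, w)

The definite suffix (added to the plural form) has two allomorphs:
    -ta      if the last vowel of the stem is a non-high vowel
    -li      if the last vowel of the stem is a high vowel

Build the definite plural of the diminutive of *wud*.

The final sound of *wud* is /d/, which is a voiced consonant, so the diminutive suffix is -aj, giving *wudaj*.
Since the final consonant of the diminutive form *wudaj* is /j/ (coronal), it takes -uw, giving *wudajuw*.
The last vowel of the plural form *wudajuw* is /u/, which is a high vowel, so the definite suffix is -li, giving *wudajuwli*.

wudajuwli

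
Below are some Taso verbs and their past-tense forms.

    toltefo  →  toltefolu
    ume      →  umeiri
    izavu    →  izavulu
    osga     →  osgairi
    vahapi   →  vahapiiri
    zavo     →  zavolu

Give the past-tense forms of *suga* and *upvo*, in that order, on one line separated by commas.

Looking at the last vowel of each stem: -lu when the last vowel of the stem is a rounded vowel (*toltefo*, *izavu*, *zavo*); -iri when the last vowel of the stem is an unrounded vowel (*ume*, *osga*, *vahapi*).
The last vowel of *suga* is /a/, which is an unrounded vowel, so the suffix is -iri, giving *sugairi*.
The last vowel of *upvo* is /o/, which is a rounded vowel, so the suffix is -lu, giving *upvolu*.

sugairi, upvolu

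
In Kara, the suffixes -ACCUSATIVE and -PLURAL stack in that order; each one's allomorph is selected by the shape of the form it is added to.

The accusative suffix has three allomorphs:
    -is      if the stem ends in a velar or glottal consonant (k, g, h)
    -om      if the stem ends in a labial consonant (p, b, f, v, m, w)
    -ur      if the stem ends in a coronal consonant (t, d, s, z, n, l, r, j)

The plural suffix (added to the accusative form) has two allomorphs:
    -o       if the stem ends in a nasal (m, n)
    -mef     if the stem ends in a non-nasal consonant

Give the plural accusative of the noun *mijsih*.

mijsihismef

*mijsih* — final consonant /h/ (velar/glottal) → -is → *mijsihis*.
The accusative form *mijsihis*: final consonant = /s/, non-nasal → -mef → *mijsihismef*.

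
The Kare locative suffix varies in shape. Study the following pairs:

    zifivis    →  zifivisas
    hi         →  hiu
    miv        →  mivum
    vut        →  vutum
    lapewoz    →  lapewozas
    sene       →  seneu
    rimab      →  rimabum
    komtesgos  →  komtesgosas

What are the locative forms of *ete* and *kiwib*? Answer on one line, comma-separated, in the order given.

The suffix is conditioned by the final sound: -as when the stem ends in a sibilant (*zifivis*, *lapewoz*, *komtesgos*); -um when the stem ends in a non-sibilant consonant (*miv*, *vut*, *rimab*); -u when the stem ends in a vowel (*hi*, *sene*).
*ete* — final sound /e/ (a vowel) → -u → *eteu*.
*kiwib* — final sound /b/ (a non-sibilant consonant) → -um → *kiwibum*.

eteu, kiwibum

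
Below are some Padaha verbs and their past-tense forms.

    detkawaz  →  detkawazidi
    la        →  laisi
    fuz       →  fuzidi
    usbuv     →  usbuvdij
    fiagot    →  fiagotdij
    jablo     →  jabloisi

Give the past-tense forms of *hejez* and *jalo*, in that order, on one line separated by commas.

The pattern is sibilance of the final sound: -idi when the stem ends in a sibilant (*detkawaz*, *fuz*); -dij when the stem ends in a non-sibilant consonant (*usbuv*, *fiagot*); -isi when the stem ends in a vowel (*la*, *jablo*).
The final sound of *hejez* is /z/, which is a sibilant, so the suffix is -idi, giving *hejezidi*.
*jalo* — final sound /o/ (a vowel) → -isi → *jaloisi*.

hejezidi, jaloisi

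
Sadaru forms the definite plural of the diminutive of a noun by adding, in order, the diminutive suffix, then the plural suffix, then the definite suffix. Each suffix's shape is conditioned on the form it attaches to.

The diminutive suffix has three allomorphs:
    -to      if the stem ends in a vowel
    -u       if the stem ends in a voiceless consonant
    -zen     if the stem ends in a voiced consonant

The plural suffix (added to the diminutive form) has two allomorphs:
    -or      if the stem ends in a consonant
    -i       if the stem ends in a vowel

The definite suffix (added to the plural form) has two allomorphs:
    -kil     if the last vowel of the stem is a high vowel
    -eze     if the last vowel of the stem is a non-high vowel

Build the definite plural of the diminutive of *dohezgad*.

dohezgadzenoreze

*dohezgad*: final sound = /d/, a voiced consonant → -zen → *dohezgadzen*.
The diminutive form *dohezgadzen* — final sound /n/ (a consonant) → -or → *dohezgadzenor*.
The plural form *dohezgadzenor* — last vowel /o/ (a non-high vowel) → -eze → *dohezgadzenoreze*.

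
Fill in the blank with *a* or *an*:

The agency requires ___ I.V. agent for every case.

The indefinite article is chosen by the initial *sound* of the following word, not its spelling.
The initialism *I.V.* is read letter by letter; the first letter, I, is pronounced /aɪ/, which begins with a vowel sound.
So the article is *an*: The agency requires an I.V. agent for every case.

an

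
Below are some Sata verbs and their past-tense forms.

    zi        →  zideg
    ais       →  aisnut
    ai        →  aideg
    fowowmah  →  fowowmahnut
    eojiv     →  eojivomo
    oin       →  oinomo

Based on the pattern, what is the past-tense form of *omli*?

The suffix is conditioned by the final sound: -nut when the stem ends in a voiceless consonant (*ais*, *fowowmah*); -omo when the stem ends in a voiced consonant (*eojiv*, *oin*); -deg when the stem ends in a vowel (*zi*, *ai*).
Since the final sound of *omli* is /i/ (a vowel), it takes -deg, giving *omlideg*.

omlideg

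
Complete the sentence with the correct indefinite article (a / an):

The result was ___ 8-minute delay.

The indefinite article is chosen by the initial *sound* of the following word, not its spelling.
The number *8* is spoken "eight", beginning with /eɪt/ — a vowel sound.
So the article is *an*: The result was an 8-minute delay.

an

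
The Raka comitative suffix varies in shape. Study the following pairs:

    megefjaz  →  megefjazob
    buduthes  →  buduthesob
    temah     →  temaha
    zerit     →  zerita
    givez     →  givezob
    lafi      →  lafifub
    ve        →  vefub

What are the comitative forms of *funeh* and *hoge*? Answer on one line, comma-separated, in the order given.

funeha, hogefub

The suffix is conditioned by the final sound: -ob when the stem ends in a sibilant (*megefjaz*, *buduthes*, *givez*); -a when the stem ends in a non-sibilant consonant (*temah*, *zerit*); -fub when the stem ends in a vowel (*lafi*, *ve*).
The final sound of *funeh* is /h/, which is a non-sibilant consonant, so the suffix is -a, giving *funeha*.
*hoge* — final sound /e/ (a vowel) → -fub → *hogefub*.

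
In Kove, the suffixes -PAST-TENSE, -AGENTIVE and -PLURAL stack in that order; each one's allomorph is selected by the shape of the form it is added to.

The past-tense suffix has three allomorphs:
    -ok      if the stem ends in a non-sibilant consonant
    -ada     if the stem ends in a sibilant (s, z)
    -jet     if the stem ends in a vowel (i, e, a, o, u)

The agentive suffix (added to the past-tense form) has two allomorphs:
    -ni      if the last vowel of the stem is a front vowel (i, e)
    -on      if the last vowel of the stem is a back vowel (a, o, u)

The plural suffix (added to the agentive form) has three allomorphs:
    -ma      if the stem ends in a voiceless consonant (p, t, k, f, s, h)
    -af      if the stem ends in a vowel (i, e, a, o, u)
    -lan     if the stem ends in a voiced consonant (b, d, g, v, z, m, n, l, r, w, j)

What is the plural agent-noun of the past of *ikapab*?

Since the final sound of *ikapab* is /b/ (a non-sibilant consonant), it takes -ok, giving *ikapabok*.
Since the last vowel of the past-tense form *ikapabok* is /o/ (a back vowel), it takes -on, giving *ikapabokon*.
Since the final sound of the agentive form *ikapabokon* is /n/ (a voiced consonant), it takes -lan, giving *ikapabokonlan*.

ikapabokonlan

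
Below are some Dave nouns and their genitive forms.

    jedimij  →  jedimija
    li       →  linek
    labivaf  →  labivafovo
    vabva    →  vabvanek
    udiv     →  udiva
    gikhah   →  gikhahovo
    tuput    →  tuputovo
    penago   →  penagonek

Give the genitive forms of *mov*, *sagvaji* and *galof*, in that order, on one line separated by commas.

mova, sagvajinek, galofovo

The pattern is voicing of the final sound: -ovo when the stem ends in a voiceless consonant (*labivaf*, *gikhah*, *tuput*); -a when the stem ends in a voiced consonant (*jedimij*, *udiv*); -nek when the stem ends in a vowel (*li*, *vabva*, *penago*).
The final sound of *mov* is /v/, which is a voiced consonant, so the suffix is -a, giving *mova*.
Since the final sound of *sagvaji* is /i/ (a vowel), it takes -nek, giving *sagvajinek*.
*galof* — final sound /f/ (a voiceless consonant) → -ovo → *galofovo*.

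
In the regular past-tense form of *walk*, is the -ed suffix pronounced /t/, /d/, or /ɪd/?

The stem *walk* ends in a voiceless consonant other than /t/.
The -ed suffix is realized as /ɪd/ after /t, d/; as /t/ after other voiceless consonants; and as /d/ after other voiced sounds.
So -ed on *walk* is pronounced /t/.

/t/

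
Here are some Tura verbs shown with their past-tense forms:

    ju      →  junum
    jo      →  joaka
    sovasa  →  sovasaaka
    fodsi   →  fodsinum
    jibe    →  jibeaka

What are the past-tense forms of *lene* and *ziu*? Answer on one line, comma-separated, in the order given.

leneaka, ziunum

The pattern is height harmony: -num when the last vowel of the stem is a high vowel (*ju*, *fodsi*); -aka when the last vowel of the stem is a non-high vowel (*jo*, *sovasa*, *jibe*).
*lene*: last vowel = /e/, a non-high vowel → -aka → *leneaka*.
The last vowel of *ziu* is /u/, which is a high vowel, so the suffix is -num, giving *ziunum*.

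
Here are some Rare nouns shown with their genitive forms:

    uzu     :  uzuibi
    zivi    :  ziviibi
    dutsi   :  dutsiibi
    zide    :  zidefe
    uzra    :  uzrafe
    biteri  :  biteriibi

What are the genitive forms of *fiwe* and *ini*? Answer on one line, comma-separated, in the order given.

fiwefe, iniibi

The pattern is height harmony: -ibi when the last vowel of the stem is a high vowel (*uzu*, *zivi*, *dutsi*, *biteri*); -fe when the last vowel of the stem is a non-high vowel (*zide*, *uzra*).
Since the last vowel of *fiwe* is /e/ (a non-high vowel), it takes -fe, giving *fiwefe*.
The last vowel of *ini* is /i/, which is a high vowel, so the suffix is -ibi, giving *iniibi*.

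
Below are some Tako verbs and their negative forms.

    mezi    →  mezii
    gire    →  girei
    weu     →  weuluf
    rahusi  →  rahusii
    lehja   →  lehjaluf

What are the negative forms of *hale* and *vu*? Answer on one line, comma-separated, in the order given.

halei, vuluf

Looking at the last vowel of each stem: -i when the last vowel of the stem is a front vowel (*mezi*, *gire*, *rahusi*); -luf when the last vowel of the stem is a back vowel (*weu*, *lehja*).
The last vowel of *hale* is /e/, which is a front vowel, so the suffix is -i, giving *halei*.
The last vowel of *vu* is /u/, which is a back vowel, so the suffix is -luf, giving *vuluf*.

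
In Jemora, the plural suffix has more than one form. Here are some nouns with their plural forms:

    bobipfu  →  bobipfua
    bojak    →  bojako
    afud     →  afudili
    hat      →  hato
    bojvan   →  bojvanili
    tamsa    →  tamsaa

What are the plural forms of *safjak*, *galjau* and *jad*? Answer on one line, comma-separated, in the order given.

safjako, galjaua, jadili

Looking at the final sound of each stem: -o when the stem ends in a voiceless consonant (*bojak*, *hat*); -ili when the stem ends in a voiced consonant (*afud*, *bojvan*); -a when the stem ends in a vowel (*bobipfu*, *tamsa*).
The final sound of *safjak* is /k/, which is a voiceless consonant, so the suffix is -o, giving *safjako*.
*galjau*: final sound = /u/, a vowel → -a → *galjaua*.
Since the final sound of *jad* is /d/ (a voiced consonant), it takes -ili, giving *jadili*.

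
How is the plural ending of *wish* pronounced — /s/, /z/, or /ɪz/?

/ɪz/

The stem *wish* ends in a sibilant (/s, z, ʃ, ʒ, tʃ, dʒ/).
The plural suffix surfaces as /ɪz/ after sibilants, /s/ after other voiceless consonants, and /z/ after other voiced sounds.
So the plural -s on *wish* is pronounced /ɪz/.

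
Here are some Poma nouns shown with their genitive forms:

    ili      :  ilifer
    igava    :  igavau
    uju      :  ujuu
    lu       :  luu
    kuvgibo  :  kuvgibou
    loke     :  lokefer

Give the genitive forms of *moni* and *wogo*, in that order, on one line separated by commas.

monifer, wogou

The suffix is conditioned by the last vowel: -fer when the last vowel of the stem is a front vowel (*ili*, *loke*); -u when the last vowel of the stem is a back vowel (*igava*, *uju*, *lu*, *kuvgibo*).
Since the last vowel of *moni* is /i/ (a front vowel), it takes -fer, giving *monifer*.
Since the last vowel of *wogo* is /o/ (a back vowel), it takes -u, giving *wogou*.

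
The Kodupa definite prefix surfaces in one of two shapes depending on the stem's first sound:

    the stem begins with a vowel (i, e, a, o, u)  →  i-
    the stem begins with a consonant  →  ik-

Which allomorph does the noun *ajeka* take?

*ajeka*: first sound = /a/, a vowel → i-.

i-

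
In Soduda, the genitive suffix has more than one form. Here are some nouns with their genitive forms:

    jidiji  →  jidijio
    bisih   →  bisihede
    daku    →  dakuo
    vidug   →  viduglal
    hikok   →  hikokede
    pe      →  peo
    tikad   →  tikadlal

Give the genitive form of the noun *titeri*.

The suffix is conditioned by the final sound: -ede when the stem ends in a voiceless consonant (*bisih*, *hikok*); -lal when the stem ends in a voiced consonant (*vidug*, *tikad*); -o when the stem ends in a vowel (*jidiji*, *daku*, *pe*).
Since the final sound of *titeri* is /i/ (a vowel), it takes -o, giving *titerio*.

titerio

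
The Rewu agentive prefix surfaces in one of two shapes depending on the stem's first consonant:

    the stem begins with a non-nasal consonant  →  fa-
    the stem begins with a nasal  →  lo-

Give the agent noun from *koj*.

The first consonant of *koj* is /k/, which is non-nasal, so the prefix is fa-, giving *fakoj*.

fakoj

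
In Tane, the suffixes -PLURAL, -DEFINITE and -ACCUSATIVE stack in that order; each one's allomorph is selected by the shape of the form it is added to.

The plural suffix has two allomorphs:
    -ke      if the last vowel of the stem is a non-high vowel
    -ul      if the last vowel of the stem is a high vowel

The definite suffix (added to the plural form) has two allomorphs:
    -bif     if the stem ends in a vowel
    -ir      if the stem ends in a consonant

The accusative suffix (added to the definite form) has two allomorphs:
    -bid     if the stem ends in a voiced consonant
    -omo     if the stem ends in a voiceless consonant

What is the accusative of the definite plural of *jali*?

jaliulirbid

Since the last vowel of *jali* is /i/ (a high vowel), it takes -ul, giving *jaliul*.
The plural form *jaliul* — final sound /l/ (a consonant) → -ir → *jaliulir*.
The definite form *jaliulir* — final consonant /r/ (voiced) → -bid → *jaliulirbid*.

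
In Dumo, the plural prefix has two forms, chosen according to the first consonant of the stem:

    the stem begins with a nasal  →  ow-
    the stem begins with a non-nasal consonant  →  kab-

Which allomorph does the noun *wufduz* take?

kab-

The first consonant of *wufduz* is /w/, which is non-nasal, so the prefix is kab-.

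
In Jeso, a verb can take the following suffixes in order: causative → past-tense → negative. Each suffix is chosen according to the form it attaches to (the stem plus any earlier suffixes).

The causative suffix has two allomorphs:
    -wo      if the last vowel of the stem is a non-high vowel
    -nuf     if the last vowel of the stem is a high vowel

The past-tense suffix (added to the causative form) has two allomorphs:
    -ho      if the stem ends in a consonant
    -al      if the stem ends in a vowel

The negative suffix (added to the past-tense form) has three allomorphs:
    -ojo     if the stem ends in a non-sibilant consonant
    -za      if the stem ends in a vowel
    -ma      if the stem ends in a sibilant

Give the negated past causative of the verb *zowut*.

zowutnufhoza

*zowut* — last vowel /u/ (a high vowel) → -nuf → *zowutnuf*.
The causative form *zowutnuf* — final sound /f/ (a consonant) → -ho → *zowutnufho*.
The final sound of the past-tense form *zowutnufho* is /o/, which is a vowel, so the negative suffix is -za, giving *zowutnufhoza*.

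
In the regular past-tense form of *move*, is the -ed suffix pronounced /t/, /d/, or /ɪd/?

/d/

The stem *move* ends in a voiced sound other than /d/.
The -ed suffix is realized as /ɪd/ after /t, d/; as /t/ after other voiceless consonants; and as /d/ after other voiced sounds.
So -ed on *move* is pronounced /d/.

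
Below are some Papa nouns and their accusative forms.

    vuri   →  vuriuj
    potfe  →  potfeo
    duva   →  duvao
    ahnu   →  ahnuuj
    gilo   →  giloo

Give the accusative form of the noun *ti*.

tiuj

The suffix is conditioned by the last vowel: -uj when the last vowel of the stem is a high vowel (*vuri*, *ahnu*); -o when the last vowel of the stem is a non-high vowel (*potfe*, *duva*, *gilo*).
*ti* — last vowel /i/ (a high vowel) → -uj → *tiuj*.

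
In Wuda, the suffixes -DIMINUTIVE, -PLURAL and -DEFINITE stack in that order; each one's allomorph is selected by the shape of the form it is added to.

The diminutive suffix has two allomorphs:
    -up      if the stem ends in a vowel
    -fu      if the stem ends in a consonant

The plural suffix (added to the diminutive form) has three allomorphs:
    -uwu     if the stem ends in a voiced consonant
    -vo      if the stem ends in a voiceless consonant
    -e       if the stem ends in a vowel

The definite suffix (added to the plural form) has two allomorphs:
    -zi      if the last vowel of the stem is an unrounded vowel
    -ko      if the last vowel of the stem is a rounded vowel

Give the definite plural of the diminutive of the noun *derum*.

*derum*: final sound = /m/, a consonant → -fu → *derumfu*.
The diminutive form *derumfu* — final sound /u/ (a vowel) → -e → *derumfue*.
The last vowel of the plural form *derumfue* is /e/, which is an unrounded vowel, so the definite suffix is -zi, giving *derumfuezi*.

derumfuezi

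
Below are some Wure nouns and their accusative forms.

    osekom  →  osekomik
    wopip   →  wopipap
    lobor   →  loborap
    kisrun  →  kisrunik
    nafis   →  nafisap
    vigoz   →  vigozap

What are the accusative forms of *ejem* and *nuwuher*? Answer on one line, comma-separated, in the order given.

The alternation tracks the final consonant of the stem — -ik when the stem ends in a nasal (*osekom*, *kisrun*); -ap when the stem ends in a non-nasal consonant (*wopip*, *lobor*, *nafis*, *vigoz*).
Since the final consonant of *ejem* is /m/ (a nasal), it takes -ik, giving *ejemik*.
The final consonant of *nuwuher* is /r/, which is non-nasal, so the suffix is -ap, giving *nuwuherap*.

ejemik, nuwuherap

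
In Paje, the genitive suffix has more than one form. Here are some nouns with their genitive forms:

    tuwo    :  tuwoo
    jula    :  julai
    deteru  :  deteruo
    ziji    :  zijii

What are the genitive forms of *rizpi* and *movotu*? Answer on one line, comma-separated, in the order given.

Looking at the last vowel of each stem: -o when the last vowel of the stem is a rounded vowel (*tuwo*, *deteru*); -i when the last vowel of the stem is an unrounded vowel (*jula*, *ziji*).
*rizpi*: last vowel = /i/, an unrounded vowel → -i → *rizpii*.
Since the last vowel of *movotu* is /u/ (a rounded vowel), it takes -o, giving *movotuo*.

rizpii, movotuo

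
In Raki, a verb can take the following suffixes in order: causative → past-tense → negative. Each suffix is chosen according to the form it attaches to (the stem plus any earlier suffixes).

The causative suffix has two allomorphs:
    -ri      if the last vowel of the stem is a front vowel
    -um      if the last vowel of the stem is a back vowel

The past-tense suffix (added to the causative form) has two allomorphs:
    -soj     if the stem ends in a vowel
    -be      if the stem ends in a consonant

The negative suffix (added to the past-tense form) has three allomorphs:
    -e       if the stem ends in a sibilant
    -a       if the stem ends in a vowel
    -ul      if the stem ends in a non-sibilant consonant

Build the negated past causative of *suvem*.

*suvem*: last vowel = /e/, a front vowel → -ri → *suvemri*.
The causative form *suvemri*: final sound = /i/, a vowel → -soj → *suvemrisoj*.
The past-tense form *suvemrisoj* — final sound /j/ (a non-sibilant consonant) → -ul → *suvemrisojul*.

suvemrisojul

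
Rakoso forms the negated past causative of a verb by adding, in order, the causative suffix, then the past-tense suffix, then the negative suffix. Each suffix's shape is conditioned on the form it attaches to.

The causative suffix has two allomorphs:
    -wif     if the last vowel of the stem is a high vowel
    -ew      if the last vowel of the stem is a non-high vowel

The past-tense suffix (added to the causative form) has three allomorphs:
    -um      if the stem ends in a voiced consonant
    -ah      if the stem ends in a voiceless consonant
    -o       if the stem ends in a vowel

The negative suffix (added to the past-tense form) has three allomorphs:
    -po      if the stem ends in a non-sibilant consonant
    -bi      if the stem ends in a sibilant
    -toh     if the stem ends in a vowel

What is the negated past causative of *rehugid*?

rehugidwifahpo

*rehugid* — last vowel /i/ (a high vowel) → -wif → *rehugidwif*.
The final sound of the causative form *rehugidwif* is /f/, which is a voiceless consonant, so the past-tense suffix is -ah, giving *rehugidwifah*.
The past-tense form *rehugidwifah*: final sound = /h/, a non-sibilant consonant → -po → *rehugidwifahpo*.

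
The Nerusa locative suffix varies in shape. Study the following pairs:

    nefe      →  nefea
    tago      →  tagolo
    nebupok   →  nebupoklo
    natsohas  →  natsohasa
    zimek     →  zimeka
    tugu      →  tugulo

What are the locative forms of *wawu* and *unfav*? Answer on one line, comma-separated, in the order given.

Looking at the last vowel of each stem: -lo when the last vowel of the stem is a rounded vowel (*tago*, *nebupok*, *tugu*); -a when the last vowel of the stem is an unrounded vowel (*nefe*, *natsohas*, *zimek*).
The last vowel of *wawu* is /u/, which is a rounded vowel, so the suffix is -lo, giving *wawulo*.
Since the last vowel of *unfav* is /a/ (an unrounded vowel), it takes -a, giving *unfava*.

wawulo, unfava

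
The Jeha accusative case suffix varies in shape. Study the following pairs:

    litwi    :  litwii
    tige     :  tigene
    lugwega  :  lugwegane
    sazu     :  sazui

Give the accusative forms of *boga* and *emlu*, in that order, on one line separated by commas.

The pattern is height harmony: -i when the last vowel of the stem is a high vowel (*litwi*, *sazu*); -ne when the last vowel of the stem is a non-high vowel (*tige*, *lugwega*).
*boga*: last vowel = /a/, a non-high vowel → -ne → *bogane*.
*emlu*: last vowel = /u/, a high vowel → -i → *emlui*.

bogane, emlui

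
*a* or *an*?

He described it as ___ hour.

an

The indefinite article is chosen by the initial *sound* of the following word, not its spelling.
*hour* begins with the sound /aʊ/ (silent h) — a vowel sound.
So the article is *an*: He described it as an hour.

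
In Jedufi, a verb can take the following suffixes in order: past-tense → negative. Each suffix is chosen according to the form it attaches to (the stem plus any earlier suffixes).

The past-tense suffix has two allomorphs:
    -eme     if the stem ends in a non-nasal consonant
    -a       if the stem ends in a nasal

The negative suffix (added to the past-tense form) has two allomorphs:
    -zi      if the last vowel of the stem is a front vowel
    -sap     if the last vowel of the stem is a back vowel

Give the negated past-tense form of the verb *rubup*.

The final consonant of *rubup* is /p/, which is non-nasal, so the past-tense suffix is -eme, giving *rubupeme*.
The past-tense form *rubupeme*: last vowel = /e/, a front vowel → -zi → *rubupemezi*.

rubupemezi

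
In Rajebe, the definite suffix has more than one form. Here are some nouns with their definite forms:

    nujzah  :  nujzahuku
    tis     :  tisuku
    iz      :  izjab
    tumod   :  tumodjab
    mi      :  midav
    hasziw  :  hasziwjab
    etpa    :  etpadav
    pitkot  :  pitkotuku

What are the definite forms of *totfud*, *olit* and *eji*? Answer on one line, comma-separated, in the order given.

totfudjab, olituku, ejidav

The suffix is conditioned by the final sound: -uku when the stem ends in a voiceless consonant (*nujzah*, *tis*, *pitkot*); -jab when the stem ends in a voiced consonant (*iz*, *tumod*, *hasziw*); -dav when the stem ends in a vowel (*mi*, *etpa*).
*totfud* — final sound /d/ (a voiced consonant) → -jab → *totfudjab*.
Since the final sound of *olit* is /t/ (a voiceless consonant), it takes -uku, giving *olituku*.
*eji*: final sound = /i/, a vowel → -dav → *ejidav*.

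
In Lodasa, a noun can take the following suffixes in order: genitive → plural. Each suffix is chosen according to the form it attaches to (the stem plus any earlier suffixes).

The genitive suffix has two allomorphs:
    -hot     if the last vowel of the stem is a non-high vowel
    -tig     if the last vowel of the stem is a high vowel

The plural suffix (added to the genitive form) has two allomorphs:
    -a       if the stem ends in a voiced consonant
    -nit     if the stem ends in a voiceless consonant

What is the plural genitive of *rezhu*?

The last vowel of *rezhu* is /u/, which is a high vowel, so the genitive suffix is -tig, giving *rezhutig*.
The genitive form *rezhutig*: final consonant = /g/, voiced → -a → *rezhutiga*.

rezhutiga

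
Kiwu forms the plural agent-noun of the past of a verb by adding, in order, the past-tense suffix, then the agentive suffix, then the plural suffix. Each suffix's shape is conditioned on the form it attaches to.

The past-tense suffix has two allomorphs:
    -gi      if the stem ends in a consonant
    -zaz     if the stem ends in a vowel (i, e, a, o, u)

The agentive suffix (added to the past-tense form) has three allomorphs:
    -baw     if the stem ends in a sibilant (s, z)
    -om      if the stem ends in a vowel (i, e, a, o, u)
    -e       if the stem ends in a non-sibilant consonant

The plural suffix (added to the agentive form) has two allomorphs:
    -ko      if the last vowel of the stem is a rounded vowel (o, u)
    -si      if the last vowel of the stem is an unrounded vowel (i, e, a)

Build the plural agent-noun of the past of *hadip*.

hadipgiomko

*hadip*: final sound = /p/, a consonant → -gi → *hadipgi*.
The final sound of the past-tense form *hadipgi* is /i/, which is a vowel, so the agentive suffix is -om, giving *hadipgiom*.
The agentive form *hadipgiom*: last vowel = /o/, a rounded vowel → -ko → *hadipgiomko*.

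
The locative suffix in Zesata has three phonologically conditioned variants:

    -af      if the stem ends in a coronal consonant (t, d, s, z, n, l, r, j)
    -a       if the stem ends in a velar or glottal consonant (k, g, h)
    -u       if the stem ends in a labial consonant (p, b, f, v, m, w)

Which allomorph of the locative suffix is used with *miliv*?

*miliv*: final consonant = /v/, labial → -u.

-u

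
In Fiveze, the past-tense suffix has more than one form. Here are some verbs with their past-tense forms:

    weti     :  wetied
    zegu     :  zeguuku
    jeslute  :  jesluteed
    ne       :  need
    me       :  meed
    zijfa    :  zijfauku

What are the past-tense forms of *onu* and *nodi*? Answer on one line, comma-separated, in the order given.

The suffix is conditioned by the last vowel: -ed when the last vowel of the stem is a front vowel (*weti*, *jeslute*, *ne*, *me*); -uku when the last vowel of the stem is a back vowel (*zegu*, *zijfa*).
Since the last vowel of *onu* is /u/ (a back vowel), it takes -uku, giving *onuuku*.
*nodi*: last vowel = /i/, a front vowel → -ed → *nodied*.

onuuku, nodied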